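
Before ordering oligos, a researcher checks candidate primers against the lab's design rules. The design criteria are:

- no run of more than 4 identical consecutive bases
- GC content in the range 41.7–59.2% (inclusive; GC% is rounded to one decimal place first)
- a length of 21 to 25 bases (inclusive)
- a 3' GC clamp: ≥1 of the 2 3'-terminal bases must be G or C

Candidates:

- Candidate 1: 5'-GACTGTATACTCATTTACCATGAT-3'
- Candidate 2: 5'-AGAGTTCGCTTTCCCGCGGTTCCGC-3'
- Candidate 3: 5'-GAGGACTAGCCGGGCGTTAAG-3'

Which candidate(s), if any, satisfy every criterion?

None of the candidates satisfy all criteria.

Candidate 1 (24 nt, A=7 T=9 G=3 C=5): longest run = 3 ✓; GC 8/24 = 33.3%, outside 41.7–59.2% ✗; length 24 ✓; 3' end AT has 0 G/C, need ≥1 ✗ — fails.
Candidate 2 (25 nt, A=2 T=7 G=7 C=9): longest run = 3 ✓; GC 16/25 = 64.0%, outside 41.7–59.2% ✗; length 25 ✓; 3' end GC has 2 G/C ✓ — fails.
Candidate 3 (21 nt, A=5 T=3 G=9 C=4): longest run = 3 ✓; GC 13/21 = 61.9%, outside 41.7–59.2% ✗; length 21 ✓; 3' end AG has 1 G/C ✓ — fails.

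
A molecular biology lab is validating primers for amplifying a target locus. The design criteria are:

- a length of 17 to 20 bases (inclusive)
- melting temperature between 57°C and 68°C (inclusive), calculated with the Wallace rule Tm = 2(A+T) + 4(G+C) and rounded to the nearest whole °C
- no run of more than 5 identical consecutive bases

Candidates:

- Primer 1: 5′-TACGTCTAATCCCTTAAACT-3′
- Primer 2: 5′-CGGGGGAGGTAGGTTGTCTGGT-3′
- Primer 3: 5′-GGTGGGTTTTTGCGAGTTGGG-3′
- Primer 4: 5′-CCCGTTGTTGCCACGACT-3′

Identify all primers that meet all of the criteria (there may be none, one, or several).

Primer 1 (20 nt, A=6 T=7 G=1 C=6): length 20 ✓; Tm = 2·13 + 4·7 = 54°C, outside 57–68°C ✗; longest run = 3 ✓ — fails.
Primer 2 (22 nt, A=2 T=6 G=12 C=2): length 22, outside 17–20 ✗; Tm = 2·8 + 4·14 = 72°C, outside 57–68°C ✗; longest run = 5 ✓ — fails.
Primer 3 (21 nt, A=1 T=8 G=11 C=1): length 21, outside 17–20 ✗; Tm = 2·9 + 4·12 = 66°C ✓; longest run = 5 ✓ — fails.
Primer 4 (18 nt, A=2 T=5 G=4 C=7): length 18 ✓; Tm = 2·7 + 4·11 = 58°C ✓; longest run = 3 ✓ — passes.

Primer 4 only.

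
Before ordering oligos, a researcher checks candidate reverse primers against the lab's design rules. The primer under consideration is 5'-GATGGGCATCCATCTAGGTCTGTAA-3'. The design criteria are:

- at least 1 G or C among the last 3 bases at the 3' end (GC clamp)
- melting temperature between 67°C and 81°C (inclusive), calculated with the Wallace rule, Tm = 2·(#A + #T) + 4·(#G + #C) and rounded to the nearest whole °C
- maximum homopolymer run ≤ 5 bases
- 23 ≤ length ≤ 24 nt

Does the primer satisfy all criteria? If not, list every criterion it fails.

Base counts: A=6, T=7, G=7, C=5 (length 25).
GC clamp: 3' end TAA has 0 G/C, need ≥1 ✗
Tm: Tm = 2·13 + 4·12 = 74°C ✓
homopolymer run: longest run = 3 ✓
length: length 25, outside 23–24 ✗

Fails: GC clamp, length.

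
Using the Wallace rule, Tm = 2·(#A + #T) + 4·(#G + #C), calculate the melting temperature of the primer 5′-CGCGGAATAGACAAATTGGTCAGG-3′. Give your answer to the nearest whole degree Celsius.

72°C

Base counts: A=8, T=4, G=8, C=4 (length 24).
Tm = 2·(8+4) + 4·(8+4) = 2·12 + 4·12 = 24 + 48 = 72°C.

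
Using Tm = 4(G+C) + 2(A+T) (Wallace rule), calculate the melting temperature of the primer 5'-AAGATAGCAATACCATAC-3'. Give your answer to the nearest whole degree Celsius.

Base counts: A=9, T=3, G=2, C=4 (length 18).
Tm = 2·(9+3) + 4·(2+4) = 2·12 + 4·6 = 24 + 24 = 48°C.

48°C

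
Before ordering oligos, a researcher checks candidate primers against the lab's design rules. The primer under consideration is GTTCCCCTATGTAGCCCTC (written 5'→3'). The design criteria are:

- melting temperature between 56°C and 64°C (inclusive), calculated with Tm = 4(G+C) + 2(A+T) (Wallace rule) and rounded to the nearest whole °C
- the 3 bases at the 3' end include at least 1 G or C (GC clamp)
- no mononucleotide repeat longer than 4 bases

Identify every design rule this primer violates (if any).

Base counts: A=2, T=6, G=3, C=8 (length 19).
Tm: Tm = 2·8 + 4·11 = 60°C ✓
GC clamp: 3' end CTC has 2 G/C ✓
homopolymer run: longest run = 4 ✓

Meets all criteria.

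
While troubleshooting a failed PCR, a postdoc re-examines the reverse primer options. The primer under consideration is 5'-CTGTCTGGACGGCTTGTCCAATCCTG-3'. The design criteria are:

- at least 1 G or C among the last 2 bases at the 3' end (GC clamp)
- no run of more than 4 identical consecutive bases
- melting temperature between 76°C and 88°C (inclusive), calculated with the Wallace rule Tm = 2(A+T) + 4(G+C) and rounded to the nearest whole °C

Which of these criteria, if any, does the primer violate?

Base counts: A=3, T=8, G=7, C=8 (length 26).
GC clamp: 3' end TG has 1 G/C ✓
homopolymer run: longest run = 2 ✓
Tm: Tm = 2·11 + 4·15 = 82°C ✓

Meets all criteria.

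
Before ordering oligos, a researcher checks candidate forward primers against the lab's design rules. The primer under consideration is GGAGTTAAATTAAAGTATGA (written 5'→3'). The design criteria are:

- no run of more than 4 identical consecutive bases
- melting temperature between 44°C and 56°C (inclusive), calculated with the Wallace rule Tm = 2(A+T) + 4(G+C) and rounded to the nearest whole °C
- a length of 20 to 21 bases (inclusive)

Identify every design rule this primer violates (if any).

Meets all criteria.

Base counts: A=9, T=6, G=5, C=0 (length 20).
homopolymer run: longest run = 3 ✓
Tm: Tm = 2·15 + 4·5 = 50°C ✓
length: length 20 ✓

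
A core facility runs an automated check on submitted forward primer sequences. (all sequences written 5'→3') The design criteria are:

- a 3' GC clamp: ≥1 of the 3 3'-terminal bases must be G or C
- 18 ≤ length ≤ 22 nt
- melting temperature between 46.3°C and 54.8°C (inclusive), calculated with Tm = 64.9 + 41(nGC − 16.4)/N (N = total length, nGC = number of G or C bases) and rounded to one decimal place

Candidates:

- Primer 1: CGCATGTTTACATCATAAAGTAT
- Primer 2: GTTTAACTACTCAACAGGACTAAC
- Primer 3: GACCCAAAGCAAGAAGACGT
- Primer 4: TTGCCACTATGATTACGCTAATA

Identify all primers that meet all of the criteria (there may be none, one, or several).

Primer 1 (23 nt, A=8 T=8 G=3 C=4): 3' end TAT has 0 G/C, need ≥1 ✗; length 23, outside 18–22 ✗; Tm = 64.9 + 41·(7 − 16.4)/23 = 48.1°C ✓ — fails.
Primer 2 (24 nt, A=9 T=6 G=3 C=6): 3' end AAC has 1 G/C ✓; length 24, outside 18–22 ✗; Tm = 64.9 + 41·(9 − 16.4)/24 = 52.3°C ✓ — fails.
Primer 3 (20 nt, A=9 T=1 G=5 C=5): 3' end CGT has 2 G/C ✓; length 20 ✓; Tm = 64.9 + 41·(10 − 16.4)/20 = 51.8°C ✓ — passes.
Primer 4 (23 nt, A=7 T=8 G=3 C=5): 3' end ATA has 0 G/C, need ≥1 ✗; length 23, outside 18–22 ✗; Tm = 64.9 + 41·(8 − 16.4)/23 = 49.9°C ✓ — fails.

Primer 3 only.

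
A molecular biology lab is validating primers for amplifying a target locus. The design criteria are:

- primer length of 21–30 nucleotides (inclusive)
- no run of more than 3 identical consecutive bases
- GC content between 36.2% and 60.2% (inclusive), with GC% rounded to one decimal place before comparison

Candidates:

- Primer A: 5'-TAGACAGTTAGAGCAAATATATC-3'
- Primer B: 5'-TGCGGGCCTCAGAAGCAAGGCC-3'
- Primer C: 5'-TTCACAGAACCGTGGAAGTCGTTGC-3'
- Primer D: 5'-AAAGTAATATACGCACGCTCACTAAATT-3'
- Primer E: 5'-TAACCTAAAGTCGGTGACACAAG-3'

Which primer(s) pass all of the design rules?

Primer A (23 nt, A=10 T=6 G=4 C=3): length 23 ✓; longest run = 3 ✓; GC 7/23 = 30.4%, outside 36.2–60.2% ✗ — fails.
Primer B (22 nt, A=5 T=2 G=8 C=7): length 22 ✓; longest run = 3 ✓; GC 15/22 = 68.2%, outside 36.2–60.2% ✗ — fails.
Primer C (25 nt, A=6 T=6 G=7 C=6): length 25 ✓; longest run = 2 ✓; GC 13/25 = 52.0% ✓ — passes.
Primer D (28 nt, A=12 T=7 G=3 C=6): length 28 ✓; longest run = 3 ✓; GC 9/28 = 32.1%, outside 36.2–60.2% ✗ — fails.
Primer E (23 nt, A=9 T=4 G=5 C=5): length 23 ✓; longest run = 3 ✓; GC 10/23 = 43.5% ✓ — passes.

Primer C and Primer E.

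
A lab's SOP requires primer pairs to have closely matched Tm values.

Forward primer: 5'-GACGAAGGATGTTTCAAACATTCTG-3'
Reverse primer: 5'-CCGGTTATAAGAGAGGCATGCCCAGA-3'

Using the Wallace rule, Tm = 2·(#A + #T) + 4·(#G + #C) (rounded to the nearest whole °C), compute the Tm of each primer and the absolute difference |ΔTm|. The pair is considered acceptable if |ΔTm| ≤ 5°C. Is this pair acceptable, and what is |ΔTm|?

|ΔTm| = 10°C; the pair is not acceptable.

Forward: A=8 T=7 G=6 C=4 → Tm = 2·15 + 4·10 = 70°C.
Reverse: A=8 T=4 G=8 C=6 → Tm = 2·12 + 4·14 = 80°C.
|ΔTm| = |70 − 80| = 10°C, > 5°C.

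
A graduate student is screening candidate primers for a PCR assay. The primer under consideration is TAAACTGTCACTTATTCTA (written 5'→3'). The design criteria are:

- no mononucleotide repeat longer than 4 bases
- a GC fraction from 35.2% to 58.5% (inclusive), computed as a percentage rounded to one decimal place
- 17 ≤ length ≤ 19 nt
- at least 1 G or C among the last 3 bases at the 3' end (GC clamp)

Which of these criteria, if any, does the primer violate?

Fails: GC content.

Base counts: A=6, T=8, G=1, C=4 (length 19).
homopolymer run: longest run = 3 ✓
GC content: GC 5/19 = 26.3%, outside 35.2–58.5% ✗
length: length 19 ✓
GC clamp: 3' end CTA has 1 G/C ✓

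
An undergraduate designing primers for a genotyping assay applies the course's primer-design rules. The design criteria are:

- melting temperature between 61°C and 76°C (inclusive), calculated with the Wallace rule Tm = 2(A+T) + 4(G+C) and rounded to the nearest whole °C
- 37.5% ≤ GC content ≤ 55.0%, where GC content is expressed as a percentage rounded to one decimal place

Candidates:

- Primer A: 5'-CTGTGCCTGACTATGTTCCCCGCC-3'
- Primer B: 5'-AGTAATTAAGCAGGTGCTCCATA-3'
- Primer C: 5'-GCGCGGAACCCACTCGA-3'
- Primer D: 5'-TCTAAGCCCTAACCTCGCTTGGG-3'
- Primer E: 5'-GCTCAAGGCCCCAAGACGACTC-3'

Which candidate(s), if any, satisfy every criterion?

Primer A (24 nt, A=2 T=7 G=5 C=10): Tm = 2·9 + 4·15 = 78°C, outside 61–76°C ✗; GC 15/24 = 62.5%, outside 37.5–55.0% ✗ — fails.
Primer B (23 nt, A=8 T=6 G=5 C=4): Tm = 2·14 + 4·9 = 64°C ✓; GC 9/23 = 39.1% ✓ — passes.
Primer C (17 nt, A=4 T=1 G=5 C=7): Tm = 2·5 + 4·12 = 58°C, outside 61–76°C ✗; GC 12/17 = 70.6%, outside 37.5–55.0% ✗ — fails.
Primer D (23 nt, A=4 T=6 G=5 C=8): Tm = 2·10 + 4·13 = 72°C ✓; GC 13/23 = 56.5%, outside 37.5–55.0% ✗ — fails.
Primer E (22 nt, A=6 T=2 G=5 C=9): Tm = 2·8 + 4·14 = 72°C ✓; GC 14/22 = 63.6%, outside 37.5–55.0% ✗ — fails.

Primer B only.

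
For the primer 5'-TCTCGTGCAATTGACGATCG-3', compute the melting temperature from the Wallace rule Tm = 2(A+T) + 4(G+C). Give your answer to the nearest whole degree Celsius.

60°C

Base counts: A=4, T=6, G=5, C=5 (length 20).
Tm = 2·(4+6) + 4·(5+5) = 2·10 + 4·10 = 20 + 40 = 60°C.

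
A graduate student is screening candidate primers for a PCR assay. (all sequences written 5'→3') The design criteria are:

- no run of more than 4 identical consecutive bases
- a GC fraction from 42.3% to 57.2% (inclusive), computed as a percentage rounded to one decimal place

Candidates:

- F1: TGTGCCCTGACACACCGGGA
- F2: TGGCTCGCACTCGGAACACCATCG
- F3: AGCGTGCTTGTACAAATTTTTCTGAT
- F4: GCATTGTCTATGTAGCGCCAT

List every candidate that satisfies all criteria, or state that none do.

F1 (20 nt, A=4 T=3 G=6 C=7): longest run = 3 ✓; GC 13/20 = 65.0%, outside 42.3–57.2% ✗ — fails.
F2 (24 nt, A=5 T=4 G=6 C=9): longest run = 2 ✓; GC 15/24 = 62.5%, outside 42.3–57.2% ✗ — fails.
F3 (26 nt, A=6 T=11 G=5 C=4): longest run = 5, exceeds 4 ✗; GC 9/26 = 34.6%, outside 42.3–57.2% ✗ — fails.
F4 (21 nt, A=4 T=7 G=5 C=5): longest run = 2 ✓; GC 10/21 = 47.6% ✓ — passes.

F4 only.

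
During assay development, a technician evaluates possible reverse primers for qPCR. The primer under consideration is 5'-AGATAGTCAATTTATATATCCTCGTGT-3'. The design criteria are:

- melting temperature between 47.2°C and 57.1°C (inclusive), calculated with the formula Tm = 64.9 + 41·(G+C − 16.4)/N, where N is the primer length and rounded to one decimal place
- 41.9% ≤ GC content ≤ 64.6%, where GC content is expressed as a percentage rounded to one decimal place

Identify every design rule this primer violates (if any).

Fails: GC content.

Base counts: A=8, T=11, G=4, C=4 (length 27).
Tm: Tm = 64.9 + 41·(8 − 16.4)/27 = 52.1°C ✓
GC content: GC 8/27 = 29.6%, outside 41.9–64.6% ✗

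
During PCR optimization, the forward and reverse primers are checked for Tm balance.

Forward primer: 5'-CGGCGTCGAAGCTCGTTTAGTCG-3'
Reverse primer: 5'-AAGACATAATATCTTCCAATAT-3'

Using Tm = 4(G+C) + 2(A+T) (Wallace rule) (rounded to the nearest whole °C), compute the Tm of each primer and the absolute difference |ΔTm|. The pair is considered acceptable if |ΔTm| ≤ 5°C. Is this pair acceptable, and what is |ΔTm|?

|ΔTm| = 20°C; the pair is not acceptable.

Forward: A=3 T=6 G=8 C=6 → Tm = 2·9 + 4·14 = 74°C.
Reverse: A=10 T=7 G=1 C=4 → Tm = 2·17 + 4·5 = 54°C.
|ΔTm| = |74 − 54| = 20°C, > 5°C.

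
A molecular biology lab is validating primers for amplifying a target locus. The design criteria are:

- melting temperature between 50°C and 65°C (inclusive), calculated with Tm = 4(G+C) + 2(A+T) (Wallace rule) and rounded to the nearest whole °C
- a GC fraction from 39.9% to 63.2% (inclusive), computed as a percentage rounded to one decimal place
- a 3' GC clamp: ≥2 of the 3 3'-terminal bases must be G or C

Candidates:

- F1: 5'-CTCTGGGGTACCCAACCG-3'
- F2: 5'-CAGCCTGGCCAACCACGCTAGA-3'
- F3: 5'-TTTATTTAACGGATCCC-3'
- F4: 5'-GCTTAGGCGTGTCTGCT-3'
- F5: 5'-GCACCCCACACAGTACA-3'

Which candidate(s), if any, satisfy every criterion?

F1 (18 nt, A=3 T=3 G=5 C=7): Tm = 2·6 + 4·12 = 60°C ✓; GC 12/18 = 66.7%, outside 39.9–63.2% ✗; 3' end CCG has 3 G/C ✓ — fails.
F2 (22 nt, A=6 T=2 G=5 C=9): Tm = 2·8 + 4·14 = 72°C, outside 50–65°C ✗; GC 14/22 = 63.6%, outside 39.9–63.2% ✗; 3' end AGA has 1 G/C, need ≥2 ✗ — fails.
F3 (17 nt, A=4 T=7 G=2 C=4): Tm = 2·11 + 4·6 = 46°C, outside 50–65°C ✗; GC 6/17 = 35.3%, outside 39.9–63.2% ✗; 3' end CCC has 3 G/C ✓ — fails.
F4 (17 nt, A=1 T=6 G=6 C=4): Tm = 2·7 + 4·10 = 54°C ✓; GC 10/17 = 58.8% ✓; 3' end GCT has 2 G/C ✓ — passes.
F5 (17 nt, A=6 T=1 G=2 C=8): Tm = 2·7 + 4·10 = 54°C ✓; GC 10/17 = 58.8% ✓; 3' end ACA has 1 G/C, need ≥2 ✗ — fails.

F4 only.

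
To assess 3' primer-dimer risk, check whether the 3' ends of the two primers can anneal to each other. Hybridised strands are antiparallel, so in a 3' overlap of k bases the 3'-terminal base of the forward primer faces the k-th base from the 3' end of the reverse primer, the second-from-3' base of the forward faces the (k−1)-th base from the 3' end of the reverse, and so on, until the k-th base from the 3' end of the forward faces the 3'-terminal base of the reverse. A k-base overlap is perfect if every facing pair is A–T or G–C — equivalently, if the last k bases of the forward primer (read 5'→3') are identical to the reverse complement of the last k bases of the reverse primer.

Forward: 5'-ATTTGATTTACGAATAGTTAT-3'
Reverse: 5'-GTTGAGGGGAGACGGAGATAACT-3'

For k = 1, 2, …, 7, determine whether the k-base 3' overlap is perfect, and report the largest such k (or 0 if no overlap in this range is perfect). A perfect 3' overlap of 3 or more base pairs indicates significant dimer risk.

Longest perfect overlap: 6 complementary base pairs; significant dimer risk (threshold 3).

Last 7 bases (5'→3') — forward …TAGTTAT, reverse …GATAACT.
Reverse complement of the reverse primer's last 7 bases: AGTTATC; its first k bases are the reverse complement of the reverse primer's last k bases, so a perfect k-base overlap needs the forward primer's last k bases to equal them.
Comparing (forward last k vs required): k=1: T vs A ✗; k=2: AT vs AG ✗; k=3: TAT vs AGT ✗; k=4: TTAT vs AGTT ✗; k=5: GTTAT vs AGTTA ✗; k=6: AGTTAT vs AGTTAT ✓; k=7: TAGTTAT vs AGTTATC ✗.
Only k = 6 is perfect, so the longest perfect 3' overlap is 6.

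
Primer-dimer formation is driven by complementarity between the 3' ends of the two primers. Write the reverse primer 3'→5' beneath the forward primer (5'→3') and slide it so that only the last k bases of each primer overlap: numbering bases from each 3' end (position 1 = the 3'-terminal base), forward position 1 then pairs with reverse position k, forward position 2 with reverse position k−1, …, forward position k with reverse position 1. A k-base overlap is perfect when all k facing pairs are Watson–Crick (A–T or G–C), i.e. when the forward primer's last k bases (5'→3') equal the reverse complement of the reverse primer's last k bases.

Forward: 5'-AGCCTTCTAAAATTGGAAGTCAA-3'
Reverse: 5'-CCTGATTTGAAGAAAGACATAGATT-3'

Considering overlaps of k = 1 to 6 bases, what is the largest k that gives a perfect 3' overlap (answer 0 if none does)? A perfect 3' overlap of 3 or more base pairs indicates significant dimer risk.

Longest perfect overlap: 2 complementary base pairs; below the dimer-risk threshold (threshold 3).

Last 6 bases (5'→3') — forward …AGTCAA, reverse …TAGATT.
Reverse complement of the reverse primer's last 6 bases: AATCTA; its first k bases are the reverse complement of the reverse primer's last k bases, so a perfect k-base overlap needs the forward primer's last k bases to equal them.
Comparing (forward last k vs required): k=1: A vs A ✓; k=2: AA vs AA ✓; k=3: CAA vs AAT ✗; k=4: TCAA vs AATC ✗; k=5: GTCAA vs AATCT ✗; k=6: AGTCAA vs AATCTA ✗.
Perfect overlaps at k = 1, 2; the largest is 2.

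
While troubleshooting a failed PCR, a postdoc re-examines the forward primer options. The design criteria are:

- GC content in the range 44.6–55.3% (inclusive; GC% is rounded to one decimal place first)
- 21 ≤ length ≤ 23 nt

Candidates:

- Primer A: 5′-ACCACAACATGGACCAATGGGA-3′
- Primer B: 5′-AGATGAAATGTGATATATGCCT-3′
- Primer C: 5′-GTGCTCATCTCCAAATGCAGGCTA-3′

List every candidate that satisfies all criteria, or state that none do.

Primer A (22 nt, A=9 T=2 G=5 C=6): GC 11/22 = 50.0% ✓; length 22 ✓ — passes.
Primer B (22 nt, A=8 T=7 G=5 C=2): GC 7/22 = 31.8%, outside 44.6–55.3% ✗; length 22 ✓ — fails.
Primer C (24 nt, A=6 T=6 G=5 C=7): GC 12/24 = 50.0% ✓; length 24, outside 21–23 ✗ — fails.

Primer A only.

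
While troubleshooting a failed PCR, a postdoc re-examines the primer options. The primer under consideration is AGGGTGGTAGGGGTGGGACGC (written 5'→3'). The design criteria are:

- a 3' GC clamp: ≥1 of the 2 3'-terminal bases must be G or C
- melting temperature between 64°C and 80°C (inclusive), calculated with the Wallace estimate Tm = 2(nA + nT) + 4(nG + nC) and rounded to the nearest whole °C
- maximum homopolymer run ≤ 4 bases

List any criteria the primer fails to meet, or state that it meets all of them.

Base counts: A=3, T=3, G=13, C=2 (length 21).
GC clamp: 3' end GC has 2 G/C ✓
Tm: Tm = 2·6 + 4·15 = 72°C ✓
homopolymer run: longest run = 4 ✓

Meets all criteria.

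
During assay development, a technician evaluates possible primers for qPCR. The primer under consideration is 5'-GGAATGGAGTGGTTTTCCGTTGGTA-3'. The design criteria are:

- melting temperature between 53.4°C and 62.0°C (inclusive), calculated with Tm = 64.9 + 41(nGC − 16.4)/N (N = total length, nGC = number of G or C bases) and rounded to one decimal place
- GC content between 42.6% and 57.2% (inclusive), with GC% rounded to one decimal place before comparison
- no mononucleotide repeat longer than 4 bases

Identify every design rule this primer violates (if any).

Base counts: A=4, T=9, G=10, C=2 (length 25).
Tm: Tm = 64.9 + 41·(12 − 16.4)/25 = 57.7°C ✓
GC content: GC 12/25 = 48.0% ✓
homopolymer run: longest run = 4 ✓

Meets all criteria.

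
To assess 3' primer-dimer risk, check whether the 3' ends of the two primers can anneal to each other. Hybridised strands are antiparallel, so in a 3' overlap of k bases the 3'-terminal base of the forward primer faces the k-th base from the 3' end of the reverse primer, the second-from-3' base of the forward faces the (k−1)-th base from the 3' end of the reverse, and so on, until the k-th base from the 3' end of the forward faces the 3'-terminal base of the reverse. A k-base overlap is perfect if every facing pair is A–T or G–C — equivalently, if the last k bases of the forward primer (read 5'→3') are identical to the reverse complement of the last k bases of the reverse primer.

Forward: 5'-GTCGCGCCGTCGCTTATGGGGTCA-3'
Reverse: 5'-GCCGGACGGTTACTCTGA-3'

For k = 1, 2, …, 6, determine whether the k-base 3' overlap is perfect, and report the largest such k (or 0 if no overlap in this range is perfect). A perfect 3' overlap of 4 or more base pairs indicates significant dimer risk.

Last 6 bases (5'→3') — forward …GGGTCA, reverse …CTCTGA.
Reverse complement of the reverse primer's last 6 bases: TCAGAG; its first k bases are the reverse complement of the reverse primer's last k bases, so a perfect k-base overlap needs the forward primer's last k bases to equal them.
Comparing (forward last k vs required): k=1: A vs T ✗; k=2: CA vs TC ✗; k=3: TCA vs TCA ✓; k=4: GTCA vs TCAG ✗; k=5: GGTCA vs TCAGA ✗; k=6: GGGTCA vs TCAGAG ✗.
Only k = 3 is perfect, so the longest perfect 3' overlap is 3.

Longest perfect overlap: 3 complementary base pairs; below the dimer-risk threshold (threshold 4).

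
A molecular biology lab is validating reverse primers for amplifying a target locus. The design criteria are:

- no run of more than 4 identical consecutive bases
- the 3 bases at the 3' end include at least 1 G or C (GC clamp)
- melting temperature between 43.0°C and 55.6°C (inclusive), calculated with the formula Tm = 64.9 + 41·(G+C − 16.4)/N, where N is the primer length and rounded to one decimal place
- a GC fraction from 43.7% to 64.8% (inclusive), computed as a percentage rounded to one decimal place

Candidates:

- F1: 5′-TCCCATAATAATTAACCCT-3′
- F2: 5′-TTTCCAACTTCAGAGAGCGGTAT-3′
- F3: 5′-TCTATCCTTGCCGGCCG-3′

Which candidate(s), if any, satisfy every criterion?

F1 (19 nt, A=7 T=6 G=0 C=6): longest run = 3 ✓; 3' end CCT has 2 G/C ✓; Tm = 64.9 + 41·(6 − 16.4)/19 = 42.5°C, outside 43.0–55.6°C ✗; GC 6/19 = 31.6%, outside 43.7–64.8% ✗ — fails.
F2 (23 nt, A=6 T=7 G=5 C=5): longest run = 3 ✓; 3' end TAT has 0 G/C, need ≥1 ✗; Tm = 64.9 + 41·(10 − 16.4)/23 = 53.5°C ✓; GC 10/23 = 43.5%, outside 43.7–64.8% ✗ — fails.
F3 (17 nt, A=1 T=5 G=4 C=7): longest run = 2 ✓; 3' end CCG has 3 G/C ✓; Tm = 64.9 + 41·(11 − 16.4)/17 = 51.9°C ✓; GC 11/17 = 64.7% ✓ — passes.

F3 only.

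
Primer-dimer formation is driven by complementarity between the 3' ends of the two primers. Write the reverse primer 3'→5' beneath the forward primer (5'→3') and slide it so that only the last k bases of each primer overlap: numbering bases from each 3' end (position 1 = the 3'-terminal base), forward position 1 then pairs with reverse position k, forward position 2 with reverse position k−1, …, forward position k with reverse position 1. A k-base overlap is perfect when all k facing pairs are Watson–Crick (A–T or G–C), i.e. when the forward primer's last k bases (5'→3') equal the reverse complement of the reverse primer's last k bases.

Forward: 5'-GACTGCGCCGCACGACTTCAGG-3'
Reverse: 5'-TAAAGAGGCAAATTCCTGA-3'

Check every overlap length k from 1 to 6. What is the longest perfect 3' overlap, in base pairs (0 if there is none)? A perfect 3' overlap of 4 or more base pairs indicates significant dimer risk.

Longest perfect overlap: 5 complementary base pairs; significant dimer risk (threshold 4).

Last 6 bases (5'→3') — forward …TTCAGG, reverse …TCCTGA.
Reverse complement of the reverse primer's last 6 bases: TCAGGA; its first k bases are the reverse complement of the reverse primer's last k bases, so a perfect k-base overlap needs the forward primer's last k bases to equal them.
Comparing (forward last k vs required): k=1: G vs T ✗; k=2: GG vs TC ✗; k=3: AGG vs TCA ✗; k=4: CAGG vs TCAG ✗; k=5: TCAGG vs TCAGG ✓; k=6: TTCAGG vs TCAGGA ✗.
Only k = 5 is perfect, so the longest perfect 3' overlap is 5.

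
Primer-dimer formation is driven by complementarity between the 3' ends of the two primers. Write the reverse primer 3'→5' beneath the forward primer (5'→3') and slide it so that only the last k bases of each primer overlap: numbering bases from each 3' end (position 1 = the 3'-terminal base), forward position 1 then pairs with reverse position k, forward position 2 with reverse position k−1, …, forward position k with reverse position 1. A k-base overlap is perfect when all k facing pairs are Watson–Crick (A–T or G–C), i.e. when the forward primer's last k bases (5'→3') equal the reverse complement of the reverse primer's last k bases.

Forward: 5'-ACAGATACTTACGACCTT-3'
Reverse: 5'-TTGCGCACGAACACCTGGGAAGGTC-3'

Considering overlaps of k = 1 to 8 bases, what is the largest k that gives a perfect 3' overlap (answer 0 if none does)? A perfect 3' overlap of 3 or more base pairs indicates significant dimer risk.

Last 8 bases (5'→3') — forward …ACGACCTT, reverse …GGAAGGTC.
Reverse complement of the reverse primer's last 8 bases: GACCTTCC; its first k bases are the reverse complement of the reverse primer's last k bases, so a perfect k-base overlap needs the forward primer's last k bases to equal them.
Comparing (forward last k vs required): k=1: T vs G ✗; k=2: TT vs GA ✗; k=3: CTT vs GAC ✗; k=4: CCTT vs GACC ✗; k=5: ACCTT vs GACCT ✗; k=6: GACCTT vs GACCTT ✓; k=7: CGACCTT vs GACCTTC ✗; k=8: ACGACCTT vs GACCTTCC ✗.
Only k = 6 is perfect, so the longest perfect 3' overlap is 6.

Longest perfect overlap: 6 complementary base pairs; significant dimer risk (threshold 3).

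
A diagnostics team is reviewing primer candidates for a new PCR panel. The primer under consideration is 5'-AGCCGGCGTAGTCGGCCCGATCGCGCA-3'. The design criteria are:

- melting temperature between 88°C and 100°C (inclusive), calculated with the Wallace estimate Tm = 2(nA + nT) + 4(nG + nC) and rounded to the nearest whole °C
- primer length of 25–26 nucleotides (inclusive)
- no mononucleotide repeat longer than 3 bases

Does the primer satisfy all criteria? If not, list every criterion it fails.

Base counts: A=4, T=3, G=10, C=10 (length 27).
Tm: Tm = 2·7 + 4·20 = 94°C ✓
length: length 27, outside 25–26 ✗
homopolymer run: longest run = 3 ✓

Fails: length.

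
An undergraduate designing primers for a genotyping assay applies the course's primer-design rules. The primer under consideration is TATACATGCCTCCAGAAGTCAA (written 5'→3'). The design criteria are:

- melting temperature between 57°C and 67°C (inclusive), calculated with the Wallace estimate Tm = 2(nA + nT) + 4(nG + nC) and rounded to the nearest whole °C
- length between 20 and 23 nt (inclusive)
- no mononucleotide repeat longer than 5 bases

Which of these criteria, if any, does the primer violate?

Base counts: A=8, T=5, G=3, C=6 (length 22).
Tm: Tm = 2·13 + 4·9 = 62°C ✓
length: length 22 ✓
homopolymer run: longest run = 2 ✓

Meets all criteria.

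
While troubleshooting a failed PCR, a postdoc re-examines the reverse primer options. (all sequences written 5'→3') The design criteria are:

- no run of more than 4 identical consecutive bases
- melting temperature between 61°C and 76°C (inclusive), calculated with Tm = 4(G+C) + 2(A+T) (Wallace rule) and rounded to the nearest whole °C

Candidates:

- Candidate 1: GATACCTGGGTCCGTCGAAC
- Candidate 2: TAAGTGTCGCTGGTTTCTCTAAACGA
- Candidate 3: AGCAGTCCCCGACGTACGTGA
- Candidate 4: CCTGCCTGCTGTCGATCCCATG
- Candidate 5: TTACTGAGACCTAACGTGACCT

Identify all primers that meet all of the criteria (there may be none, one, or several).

Candidate 1 (20 nt, A=4 T=4 G=6 C=6): longest run = 3 ✓; Tm = 2·8 + 4·12 = 64°C ✓ — passes.
Candidate 2 (26 nt, A=6 T=9 G=6 C=5): longest run = 3 ✓; Tm = 2·15 + 4·11 = 74°C ✓ — passes.
Candidate 3 (21 nt, A=5 T=3 G=6 C=7): longest run = 4 ✓; Tm = 2·8 + 4·13 = 68°C ✓ — passes.
Candidate 4 (22 nt, A=2 T=6 G=5 C=9): longest run = 3 ✓; Tm = 2·8 + 4·14 = 72°C ✓ — passes.
Candidate 5 (22 nt, A=6 T=6 G=4 C=6): longest run = 2 ✓; Tm = 2·12 + 4·10 = 64°C ✓ — passes.

Candidate 1, Candidate 2, Candidate 3, Candidate 4 and Candidate 5.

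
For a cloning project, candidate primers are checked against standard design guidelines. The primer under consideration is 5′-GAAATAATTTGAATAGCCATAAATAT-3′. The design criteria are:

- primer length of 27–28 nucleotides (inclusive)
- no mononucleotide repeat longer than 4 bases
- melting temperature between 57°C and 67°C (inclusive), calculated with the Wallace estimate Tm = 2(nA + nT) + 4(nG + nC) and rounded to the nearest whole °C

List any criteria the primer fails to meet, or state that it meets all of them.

Fails: length.

Base counts: A=13, T=8, G=3, C=2 (length 26).
length: length 26, outside 27–28 ✗
homopolymer run: longest run = 3 ✓
Tm: Tm = 2·21 + 4·5 = 62°C ✓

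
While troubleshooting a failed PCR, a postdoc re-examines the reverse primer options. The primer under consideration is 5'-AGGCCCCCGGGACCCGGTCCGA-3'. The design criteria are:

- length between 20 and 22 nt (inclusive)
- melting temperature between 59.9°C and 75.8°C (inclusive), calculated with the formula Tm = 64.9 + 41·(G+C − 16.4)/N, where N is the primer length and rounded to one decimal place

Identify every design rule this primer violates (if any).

Base counts: A=3, T=1, G=8, C=10 (length 22).
length: length 22 ✓
Tm: Tm = 64.9 + 41·(18 − 16.4)/22 = 67.9°C ✓

Meets all criteria.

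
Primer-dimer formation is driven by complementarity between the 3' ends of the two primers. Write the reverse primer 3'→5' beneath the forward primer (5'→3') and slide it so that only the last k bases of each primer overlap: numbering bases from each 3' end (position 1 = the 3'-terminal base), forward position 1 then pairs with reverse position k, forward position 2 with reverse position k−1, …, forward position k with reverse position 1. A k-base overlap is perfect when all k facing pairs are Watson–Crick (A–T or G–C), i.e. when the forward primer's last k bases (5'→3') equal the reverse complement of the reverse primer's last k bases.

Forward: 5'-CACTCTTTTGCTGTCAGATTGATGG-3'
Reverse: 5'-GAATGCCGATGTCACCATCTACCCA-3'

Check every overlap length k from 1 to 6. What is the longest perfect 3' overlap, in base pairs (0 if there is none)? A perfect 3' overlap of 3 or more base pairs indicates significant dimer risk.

Last 6 bases (5'→3') — forward …TGATGG, reverse …TACCCA.
Reverse complement of the reverse primer's last 6 bases: TGGGTA; its first k bases are the reverse complement of the reverse primer's last k bases, so a perfect k-base overlap needs the forward primer's last k bases to equal them.
Comparing (forward last k vs required): k=1: G vs T ✗; k=2: GG vs TG ✗; k=3: TGG vs TGG ✓; k=4: ATGG vs TGGG ✗; k=5: GATGG vs TGGGT ✗; k=6: TGATGG vs TGGGTA ✗.
Only k = 3 is perfect, so the longest perfect 3' overlap is 3.

Longest perfect overlap: 3 complementary base pairs; significant dimer risk (threshold 3).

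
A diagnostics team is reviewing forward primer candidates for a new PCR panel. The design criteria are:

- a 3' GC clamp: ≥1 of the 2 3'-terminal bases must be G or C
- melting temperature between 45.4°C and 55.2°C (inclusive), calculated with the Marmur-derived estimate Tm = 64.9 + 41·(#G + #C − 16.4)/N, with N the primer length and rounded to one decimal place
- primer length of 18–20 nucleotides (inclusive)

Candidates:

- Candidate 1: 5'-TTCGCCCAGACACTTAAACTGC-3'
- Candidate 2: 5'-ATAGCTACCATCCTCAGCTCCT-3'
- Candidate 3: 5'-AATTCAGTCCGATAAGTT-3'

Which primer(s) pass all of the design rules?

Candidate 1 (22 nt, A=6 T=5 G=3 C=8): 3' end GC has 2 G/C ✓; Tm = 64.9 + 41·(11 − 16.4)/22 = 54.8°C ✓; length 22, outside 18–20 ✗ — fails.
Candidate 2 (22 nt, A=5 T=6 G=2 C=9): 3' end CT has 1 G/C ✓; Tm = 64.9 + 41·(11 − 16.4)/22 = 54.8°C ✓; length 22, outside 18–20 ✗ — fails.
Candidate 3 (18 nt, A=6 T=6 G=3 C=3): 3' end TT has 0 G/C, need ≥1 ✗; Tm = 64.9 + 41·(6 − 16.4)/18 = 41.2°C, outside 45.4–55.2°C ✗; length 18 ✓ — fails.

None of the candidates satisfy all criteria.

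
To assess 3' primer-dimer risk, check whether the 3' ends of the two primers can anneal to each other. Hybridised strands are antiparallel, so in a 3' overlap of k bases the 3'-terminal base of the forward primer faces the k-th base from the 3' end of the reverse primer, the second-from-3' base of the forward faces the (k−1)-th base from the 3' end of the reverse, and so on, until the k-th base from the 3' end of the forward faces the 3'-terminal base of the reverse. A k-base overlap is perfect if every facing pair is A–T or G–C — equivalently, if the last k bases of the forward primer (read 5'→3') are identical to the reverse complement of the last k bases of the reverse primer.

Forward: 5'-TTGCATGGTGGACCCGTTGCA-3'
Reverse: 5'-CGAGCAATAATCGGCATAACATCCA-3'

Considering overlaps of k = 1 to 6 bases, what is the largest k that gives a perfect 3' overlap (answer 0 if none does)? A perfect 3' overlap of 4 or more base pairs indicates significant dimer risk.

Longest perfect overlap: 0 complementary base pairs; below the dimer-risk threshold (threshold 4).

Last 6 bases (5'→3') — forward …GTTGCA, reverse …CATCCA.
Reverse complement of the reverse primer's last 6 bases: TGGATG; its first k bases are the reverse complement of the reverse primer's last k bases, so a perfect k-base overlap needs the forward primer's last k bases to equal them.
Comparing (forward last k vs required): k=1: A vs T ✗; k=2: CA vs TG ✗; k=3: GCA vs TGG ✗; k=4: TGCA vs TGGA ✗; k=5: TTGCA vs TGGAT ✗; k=6: GTTGCA vs TGGATG ✗.
No overlap length from 1 to 6 is perfect, so the longest perfect 3' overlap is 0.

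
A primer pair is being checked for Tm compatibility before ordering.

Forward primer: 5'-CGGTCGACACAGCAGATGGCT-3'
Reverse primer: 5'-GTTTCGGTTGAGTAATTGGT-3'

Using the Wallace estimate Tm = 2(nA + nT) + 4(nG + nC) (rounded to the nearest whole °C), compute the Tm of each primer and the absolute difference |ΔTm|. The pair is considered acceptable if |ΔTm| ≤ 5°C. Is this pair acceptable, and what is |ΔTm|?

|ΔTm| = 12°C; the pair is not acceptable.

Forward: A=5 T=3 G=7 C=6 → Tm = 2·8 + 4·13 = 68°C.
Reverse: A=3 T=9 G=7 C=1 → Tm = 2·12 + 4·8 = 56°C.
|ΔTm| = |68 − 56| = 12°C, > 5°C.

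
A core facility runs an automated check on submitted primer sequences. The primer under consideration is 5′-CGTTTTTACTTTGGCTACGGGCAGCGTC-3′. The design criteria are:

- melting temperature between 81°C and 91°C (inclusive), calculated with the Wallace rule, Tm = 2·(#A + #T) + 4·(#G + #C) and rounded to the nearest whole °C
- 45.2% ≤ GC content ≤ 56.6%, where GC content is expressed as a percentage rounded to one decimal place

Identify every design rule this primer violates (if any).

Base counts: A=3, T=10, G=8, C=7 (length 28).
Tm: Tm = 2·13 + 4·15 = 86°C ✓
GC content: GC 15/28 = 53.6% ✓

Meets all criteria.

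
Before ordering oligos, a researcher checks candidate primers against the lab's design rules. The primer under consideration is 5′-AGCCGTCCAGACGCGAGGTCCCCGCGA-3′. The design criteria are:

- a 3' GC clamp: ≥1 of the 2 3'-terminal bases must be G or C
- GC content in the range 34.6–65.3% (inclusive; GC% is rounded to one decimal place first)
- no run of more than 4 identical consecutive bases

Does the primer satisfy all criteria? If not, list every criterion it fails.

Fails: GC content.

Base counts: A=5, T=2, G=9, C=11 (length 27).
GC clamp: 3' end GA has 1 G/C ✓
GC content: GC 20/27 = 74.1%, outside 34.6–65.3% ✗
homopolymer run: longest run = 4 ✓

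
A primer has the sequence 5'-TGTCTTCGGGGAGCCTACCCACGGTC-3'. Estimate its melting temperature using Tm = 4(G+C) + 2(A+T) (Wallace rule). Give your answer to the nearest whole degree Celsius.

Base counts: A=3, T=6, G=8, C=9 (length 26).
Tm = 2·(3+6) + 4·(8+9) = 2·9 + 4·17 = 18 + 68 = 86°C.

86°C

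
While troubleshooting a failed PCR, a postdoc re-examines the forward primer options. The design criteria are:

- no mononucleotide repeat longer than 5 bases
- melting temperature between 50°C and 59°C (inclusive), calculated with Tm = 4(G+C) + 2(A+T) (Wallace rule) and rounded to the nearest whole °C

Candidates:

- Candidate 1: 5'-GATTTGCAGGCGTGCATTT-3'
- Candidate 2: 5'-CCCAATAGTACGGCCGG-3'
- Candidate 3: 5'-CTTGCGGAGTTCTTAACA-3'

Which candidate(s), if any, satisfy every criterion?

Candidate 1 (19 nt, A=3 T=7 G=6 C=3): longest run = 3 ✓; Tm = 2·10 + 4·9 = 56°C ✓ — passes.
Candidate 2 (17 nt, A=4 T=2 G=5 C=6): longest run = 3 ✓; Tm = 2·6 + 4·11 = 56°C ✓ — passes.
Candidate 3 (18 nt, A=4 T=6 G=4 C=4): longest run = 2 ✓; Tm = 2·10 + 4·8 = 52°C ✓ — passes.

Candidate 1, Candidate 2 and Candidate 3.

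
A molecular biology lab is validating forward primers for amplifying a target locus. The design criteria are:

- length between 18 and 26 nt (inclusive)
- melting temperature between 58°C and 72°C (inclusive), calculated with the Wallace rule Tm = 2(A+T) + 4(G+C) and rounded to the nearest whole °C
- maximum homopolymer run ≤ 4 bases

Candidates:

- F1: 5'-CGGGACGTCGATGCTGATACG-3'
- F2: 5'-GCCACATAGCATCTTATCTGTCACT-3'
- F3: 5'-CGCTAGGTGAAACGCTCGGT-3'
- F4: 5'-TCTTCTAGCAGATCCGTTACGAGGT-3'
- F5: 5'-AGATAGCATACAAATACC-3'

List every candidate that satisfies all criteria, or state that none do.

F1 (21 nt, A=4 T=4 G=8 C=5): length 21 ✓; Tm = 2·8 + 4·13 = 68°C ✓; longest run = 3 ✓ — passes.
F2 (25 nt, A=6 T=8 G=3 C=8): length 25 ✓; Tm = 2·14 + 4·11 = 72°C ✓; longest run = 2 ✓ — passes.
F3 (20 nt, A=4 T=4 G=7 C=5): length 20 ✓; Tm = 2·8 + 4·12 = 64°C ✓; longest run = 3 ✓ — passes.
F4 (25 nt, A=5 T=8 G=6 C=6): length 25 ✓; Tm = 2·13 + 4·12 = 74°C, outside 58–72°C ✗; longest run = 2 ✓ — fails.
F5 (18 nt, A=9 T=3 G=2 C=4): length 18 ✓; Tm = 2·12 + 4·6 = 48°C, outside 58–72°C ✗; longest run = 3 ✓ — fails.

F1, F2 and F3.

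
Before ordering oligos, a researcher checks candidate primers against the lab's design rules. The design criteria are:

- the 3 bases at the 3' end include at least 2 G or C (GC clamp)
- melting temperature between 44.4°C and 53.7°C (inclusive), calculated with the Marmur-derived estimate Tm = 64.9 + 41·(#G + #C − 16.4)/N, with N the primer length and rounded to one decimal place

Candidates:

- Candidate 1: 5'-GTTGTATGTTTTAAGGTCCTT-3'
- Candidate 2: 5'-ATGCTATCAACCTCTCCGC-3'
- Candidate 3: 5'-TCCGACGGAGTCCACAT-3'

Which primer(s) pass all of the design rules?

Candidate 2 only.

Candidate 1 (21 nt, A=3 T=11 G=5 C=2): 3' end CTT has 1 G/C, need ≥2 ✗; Tm = 64.9 + 41·(7 − 16.4)/21 = 46.5°C ✓ — fails.
Candidate 2 (19 nt, A=4 T=5 G=2 C=8): 3' end CGC has 3 G/C ✓; Tm = 64.9 + 41·(10 − 16.4)/19 = 51.1°C ✓ — passes.
Candidate 3 (17 nt, A=4 T=3 G=4 C=6): 3' end CAT has 1 G/C, need ≥2 ✗; Tm = 64.9 + 41·(10 − 16.4)/17 = 49.5°C ✓ — fails.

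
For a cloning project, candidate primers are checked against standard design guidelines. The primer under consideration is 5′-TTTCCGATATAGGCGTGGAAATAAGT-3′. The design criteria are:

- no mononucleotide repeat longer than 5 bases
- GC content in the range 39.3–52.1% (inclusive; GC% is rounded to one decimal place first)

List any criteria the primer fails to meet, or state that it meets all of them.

Fails: GC content.

Base counts: A=8, T=8, G=7, C=3 (length 26).
homopolymer run: longest run = 3 ✓
GC content: GC 10/26 = 38.5%, outside 39.3–52.1% ✗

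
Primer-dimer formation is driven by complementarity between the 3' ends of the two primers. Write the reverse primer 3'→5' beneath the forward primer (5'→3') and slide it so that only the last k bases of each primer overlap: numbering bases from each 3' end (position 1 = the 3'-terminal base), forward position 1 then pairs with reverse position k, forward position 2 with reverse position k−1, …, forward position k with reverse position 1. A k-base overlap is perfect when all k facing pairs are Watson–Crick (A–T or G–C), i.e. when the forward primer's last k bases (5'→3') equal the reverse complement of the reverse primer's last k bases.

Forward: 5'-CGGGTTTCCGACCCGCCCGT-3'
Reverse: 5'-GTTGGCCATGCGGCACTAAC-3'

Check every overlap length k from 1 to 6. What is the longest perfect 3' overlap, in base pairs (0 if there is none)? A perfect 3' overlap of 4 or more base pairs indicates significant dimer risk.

Longest perfect overlap: 2 complementary base pairs; below the dimer-risk threshold (threshold 4).

Last 6 bases (5'→3') — forward …GCCCGT, reverse …ACTAAC.
Reverse complement of the reverse primer's last 6 bases: GTTAGT; its first k bases are the reverse complement of the reverse primer's last k bases, so a perfect k-base overlap needs the forward primer's last k bases to equal them.
Comparing (forward last k vs required): k=1: T vs G ✗; k=2: GT vs GT ✓; k=3: CGT vs GTT ✗; k=4: CCGT vs GTTA ✗; k=5: CCCGT vs GTTAG ✗; k=6: GCCCGT vs GTTAGT ✗.
Only k = 2 is perfect, so the longest perfect 3' overlap is 2.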